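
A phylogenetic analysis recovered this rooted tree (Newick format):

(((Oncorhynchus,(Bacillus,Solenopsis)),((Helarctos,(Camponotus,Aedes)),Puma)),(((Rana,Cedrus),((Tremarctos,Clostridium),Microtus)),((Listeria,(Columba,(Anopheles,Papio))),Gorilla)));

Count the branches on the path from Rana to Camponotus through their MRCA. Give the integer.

9

The MRCA of Rana and Camponotus is the root of the tree.
From Rana up to that node: 4 branches. From Camponotus up to the same node: 5 branches. Total: 4 + 5 = 9.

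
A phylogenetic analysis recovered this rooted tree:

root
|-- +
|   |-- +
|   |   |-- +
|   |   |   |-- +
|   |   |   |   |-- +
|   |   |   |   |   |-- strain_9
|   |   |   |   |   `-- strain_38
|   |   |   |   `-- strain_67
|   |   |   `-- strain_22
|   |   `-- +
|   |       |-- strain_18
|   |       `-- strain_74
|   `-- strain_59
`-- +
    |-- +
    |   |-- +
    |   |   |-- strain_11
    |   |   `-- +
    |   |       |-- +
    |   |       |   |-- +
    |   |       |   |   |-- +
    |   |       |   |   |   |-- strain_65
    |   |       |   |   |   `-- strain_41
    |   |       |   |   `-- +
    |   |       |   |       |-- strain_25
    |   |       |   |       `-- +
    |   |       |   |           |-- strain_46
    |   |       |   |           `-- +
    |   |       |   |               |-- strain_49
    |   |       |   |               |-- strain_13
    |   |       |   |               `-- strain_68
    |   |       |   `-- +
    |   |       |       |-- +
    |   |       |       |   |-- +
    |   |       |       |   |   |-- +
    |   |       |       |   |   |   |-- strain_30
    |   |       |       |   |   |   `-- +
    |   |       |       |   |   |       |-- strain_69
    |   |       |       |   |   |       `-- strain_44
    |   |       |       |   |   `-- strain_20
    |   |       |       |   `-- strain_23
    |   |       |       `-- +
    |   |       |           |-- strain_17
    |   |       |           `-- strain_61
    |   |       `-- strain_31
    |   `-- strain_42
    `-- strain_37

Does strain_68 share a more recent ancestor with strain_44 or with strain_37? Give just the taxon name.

strain_44

The MRCA of strain_68 and strain_44 subtends (((strain_65,strain_41),(strain_25,(strain_46,(strain_49,strain_13,strain_68)))),((((strain_30,(strain_69,strain_44)),strain_20),strain_23),(strain_17,strain_61))) (14 taxa).
The MRCA of strain_68 and strain_37 subtends (((strain_11,((((strain_65,strain_41),(strain_25,(strain_46,(strain_49,strain_13,strain_68)))),((((strain_30,(strain_69,strain_44)),strain_20),strain_23),(strain_17,strain_61))),strain_31)),strain_42),strain_37) (18 taxa).
The first is nested inside the second, so strain_68 shares a more recent common ancestor with strain_44.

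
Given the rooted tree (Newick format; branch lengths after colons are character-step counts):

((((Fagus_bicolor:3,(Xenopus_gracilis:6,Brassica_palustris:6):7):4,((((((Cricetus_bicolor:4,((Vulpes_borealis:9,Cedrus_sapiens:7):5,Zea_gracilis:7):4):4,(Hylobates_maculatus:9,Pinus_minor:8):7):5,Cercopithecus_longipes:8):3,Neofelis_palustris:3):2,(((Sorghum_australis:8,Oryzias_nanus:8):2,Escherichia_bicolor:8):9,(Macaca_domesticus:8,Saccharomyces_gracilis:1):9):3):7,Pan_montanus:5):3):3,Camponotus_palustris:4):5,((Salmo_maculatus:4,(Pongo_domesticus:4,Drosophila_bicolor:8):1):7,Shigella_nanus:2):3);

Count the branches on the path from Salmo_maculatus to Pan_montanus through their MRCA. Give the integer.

7

The MRCA of Salmo_maculatus and Pan_montanus is the root of the tree.
From Salmo_maculatus up to that node: 3 branches. From Pan_montanus up to the same node: 4 branches. Total: 3 + 4 = 7.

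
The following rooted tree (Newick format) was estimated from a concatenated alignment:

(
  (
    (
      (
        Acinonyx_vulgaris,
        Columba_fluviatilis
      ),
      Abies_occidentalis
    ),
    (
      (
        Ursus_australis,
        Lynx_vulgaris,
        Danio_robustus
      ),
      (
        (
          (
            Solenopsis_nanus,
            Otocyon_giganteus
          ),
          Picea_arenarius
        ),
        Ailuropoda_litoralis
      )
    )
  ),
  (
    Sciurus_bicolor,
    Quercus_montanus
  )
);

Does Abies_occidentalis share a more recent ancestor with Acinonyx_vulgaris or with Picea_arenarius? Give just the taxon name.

The MRCA of Abies_occidentalis and Acinonyx_vulgaris subtends ((Acinonyx_vulgaris,Columba_fluviatilis),Abies_occidentalis) (3 taxa).
The MRCA of Abies_occidentalis and Picea_arenarius subtends (((Acinonyx_vulgaris,Columba_fluviatilis),Abies_occidentalis),((Ursus_australis,Lynx_vulgaris,Danio_robustus),(((Solenopsis_nanus,Otocyon_giganteus),Picea_arenarius),Ailuropoda_litoralis))) (10 taxa).
The first is nested inside the second, so Abies_occidentalis shares a more recent common ancestor with Acinonyx_vulgaris.

Acinonyx_vulgaris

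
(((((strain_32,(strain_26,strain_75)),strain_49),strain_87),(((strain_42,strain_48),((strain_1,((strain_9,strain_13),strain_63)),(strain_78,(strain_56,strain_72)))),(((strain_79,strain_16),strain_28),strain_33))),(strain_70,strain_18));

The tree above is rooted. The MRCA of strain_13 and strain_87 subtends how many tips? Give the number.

18

The MRCA of strain_13 and strain_87 is the node subtending ((((strain_32,(strain_26,strain_75)),strain_49),strain_87),(((strain_42,strain_48),((strain_1,((strain_9,strain_13),strain_63)),(strain_78,(strain_56,strain_72)))),(((strain_79,strain_16),strain_28),strain_33))).
That clade contains 18 terminal taxa: strain_1, strain_13, strain_16, strain_26, strain_28, strain_32, strain_33, strain_42, strain_48, strain_49, strain_56, strain_63, strain_72, strain_75, strain_78, strain_79, strain_87, strain_9.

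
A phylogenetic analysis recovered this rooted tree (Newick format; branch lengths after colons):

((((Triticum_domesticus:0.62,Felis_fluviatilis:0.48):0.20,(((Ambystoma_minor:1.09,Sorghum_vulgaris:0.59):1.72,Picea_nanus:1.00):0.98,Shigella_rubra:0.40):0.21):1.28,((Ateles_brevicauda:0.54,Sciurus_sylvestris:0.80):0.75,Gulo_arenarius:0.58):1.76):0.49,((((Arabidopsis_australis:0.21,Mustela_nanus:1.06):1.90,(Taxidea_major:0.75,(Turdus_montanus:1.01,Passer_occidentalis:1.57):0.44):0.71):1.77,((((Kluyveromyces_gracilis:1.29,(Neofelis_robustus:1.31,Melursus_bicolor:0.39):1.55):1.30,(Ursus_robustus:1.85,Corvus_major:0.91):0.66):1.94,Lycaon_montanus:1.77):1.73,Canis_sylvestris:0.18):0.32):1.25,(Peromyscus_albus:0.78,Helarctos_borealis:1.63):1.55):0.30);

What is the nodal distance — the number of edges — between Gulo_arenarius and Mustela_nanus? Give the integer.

8

The MRCA of Gulo_arenarius and Mustela_nanus is the root of the tree.
From Gulo_arenarius up to that node: 3 branches. From Mustela_nanus up to the same node: 5 branches. Total: 3 + 5 = 8.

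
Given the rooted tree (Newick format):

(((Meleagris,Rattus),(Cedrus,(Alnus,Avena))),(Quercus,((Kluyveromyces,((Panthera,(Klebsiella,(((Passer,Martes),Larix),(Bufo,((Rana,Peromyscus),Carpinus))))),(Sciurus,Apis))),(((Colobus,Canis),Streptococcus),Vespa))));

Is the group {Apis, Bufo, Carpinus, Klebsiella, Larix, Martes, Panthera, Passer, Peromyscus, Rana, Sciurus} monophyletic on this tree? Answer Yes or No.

The most recent common ancestor of these taxa subtends ((Panthera,(Klebsiella,(((Passer,Martes),Larix),(Bufo,((Rana,Peromyscus),Carpinus))))),(Sciurus,Apis)).
That clade has exactly 11 tips — every listed taxon and nothing else — so the group is monophyletic.

Yes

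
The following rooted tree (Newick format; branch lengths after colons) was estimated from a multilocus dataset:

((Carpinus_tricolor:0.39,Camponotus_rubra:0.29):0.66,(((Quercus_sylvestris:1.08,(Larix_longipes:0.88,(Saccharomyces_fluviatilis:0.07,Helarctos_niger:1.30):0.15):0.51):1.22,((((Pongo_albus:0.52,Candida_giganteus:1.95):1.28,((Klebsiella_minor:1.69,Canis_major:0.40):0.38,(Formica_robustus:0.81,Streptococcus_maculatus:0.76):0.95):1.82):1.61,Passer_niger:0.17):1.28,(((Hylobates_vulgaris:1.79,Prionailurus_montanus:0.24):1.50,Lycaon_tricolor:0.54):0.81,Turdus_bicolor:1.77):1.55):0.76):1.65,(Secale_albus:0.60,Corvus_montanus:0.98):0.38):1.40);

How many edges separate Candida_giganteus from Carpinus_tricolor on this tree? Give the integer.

9

The MRCA of Candida_giganteus and Carpinus_tricolor is the root of the tree.
From Candida_giganteus up to that node: 7 branches. From Carpinus_tricolor up to the same node: 2 branches. Total: 7 + 2 = 9.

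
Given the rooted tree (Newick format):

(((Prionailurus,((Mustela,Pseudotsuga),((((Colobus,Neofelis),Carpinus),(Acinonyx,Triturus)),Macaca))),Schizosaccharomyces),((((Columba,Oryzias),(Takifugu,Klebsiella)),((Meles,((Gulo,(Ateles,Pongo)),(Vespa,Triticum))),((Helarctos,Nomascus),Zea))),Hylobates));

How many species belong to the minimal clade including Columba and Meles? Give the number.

13

The MRCA of Columba and Meles is the node subtending (((Columba,Oryzias),(Takifugu,Klebsiella)),((Meles,((Gulo,(Ateles,Pongo)),(Vespa,Triticum))),((Helarctos,Nomascus),Zea))).
That clade contains 13 terminal taxa: Ateles, Columba, Gulo, Helarctos, Klebsiella, Meles, Nomascus, Oryzias, Pongo, Takifugu, Triticum, Vespa, Zea.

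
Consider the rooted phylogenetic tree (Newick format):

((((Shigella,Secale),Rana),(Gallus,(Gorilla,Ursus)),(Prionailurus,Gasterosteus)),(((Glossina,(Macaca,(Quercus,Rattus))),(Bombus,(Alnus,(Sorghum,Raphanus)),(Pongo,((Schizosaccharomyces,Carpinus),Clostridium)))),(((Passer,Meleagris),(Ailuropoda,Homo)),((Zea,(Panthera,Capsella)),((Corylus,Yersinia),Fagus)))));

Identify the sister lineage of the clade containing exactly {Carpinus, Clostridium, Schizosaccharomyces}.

Pongo

The clade containing exactly {Carpinus, Clostridium, Schizosaccharomyces} attaches to the tree at the node subtending (Pongo,((Schizosaccharomyces,Carpinus),Clostridium)).
The other lineage descending from that same node — the sister group — is the single tip Pongo.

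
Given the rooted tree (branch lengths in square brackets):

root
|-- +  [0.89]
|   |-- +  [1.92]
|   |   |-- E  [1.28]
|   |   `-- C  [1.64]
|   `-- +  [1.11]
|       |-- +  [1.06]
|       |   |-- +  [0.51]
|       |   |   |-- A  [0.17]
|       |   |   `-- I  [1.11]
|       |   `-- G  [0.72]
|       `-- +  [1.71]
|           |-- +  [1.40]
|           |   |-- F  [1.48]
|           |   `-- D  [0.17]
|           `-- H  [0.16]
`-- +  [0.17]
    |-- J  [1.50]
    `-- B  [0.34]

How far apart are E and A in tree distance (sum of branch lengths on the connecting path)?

6.05

The path runs E → … → MRCA → … → A; the MRCA is the node subtending ((E,C),(((A,I),G),((F,D),H))).
Branch lengths along that path: 1.28 + 1.92 + 1.11 + 1.06 + 0.51 + 0.17 = 6.05.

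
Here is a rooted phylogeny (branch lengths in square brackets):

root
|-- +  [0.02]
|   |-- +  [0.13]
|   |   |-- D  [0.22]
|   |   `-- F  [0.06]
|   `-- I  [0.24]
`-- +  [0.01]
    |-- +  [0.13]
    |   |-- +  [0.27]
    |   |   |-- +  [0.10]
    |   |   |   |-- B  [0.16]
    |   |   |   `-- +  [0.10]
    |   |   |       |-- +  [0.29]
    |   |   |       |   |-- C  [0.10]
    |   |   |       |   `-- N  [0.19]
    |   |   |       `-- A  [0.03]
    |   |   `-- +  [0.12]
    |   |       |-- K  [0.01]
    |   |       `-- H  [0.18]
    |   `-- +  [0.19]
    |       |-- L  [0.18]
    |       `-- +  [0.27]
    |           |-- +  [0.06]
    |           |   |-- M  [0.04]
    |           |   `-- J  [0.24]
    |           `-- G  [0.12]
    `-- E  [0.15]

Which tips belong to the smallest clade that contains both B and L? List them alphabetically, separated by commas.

A, B, C, G, H, J, K, L, M, N

Tracing B: it sits inside (B,((C,N),A)).
Tracing L: it sits inside (L,((M,J),G)).
The smallest clade enclosing both is (((B,((C,N),A)),(K,H)),(L,((M,J),G))); the answer is its 10 terminal taxa in alphabetical order.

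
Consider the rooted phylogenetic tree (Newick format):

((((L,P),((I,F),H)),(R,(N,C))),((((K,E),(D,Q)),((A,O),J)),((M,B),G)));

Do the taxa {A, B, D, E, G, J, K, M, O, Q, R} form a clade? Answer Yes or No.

The MRCA of the listed taxa is the root, so the smallest clade containing them is the whole tree.
That clade also contains C, F, H, I, L, N, P, which are not in the proposed group, so the group is not monophyletic.

No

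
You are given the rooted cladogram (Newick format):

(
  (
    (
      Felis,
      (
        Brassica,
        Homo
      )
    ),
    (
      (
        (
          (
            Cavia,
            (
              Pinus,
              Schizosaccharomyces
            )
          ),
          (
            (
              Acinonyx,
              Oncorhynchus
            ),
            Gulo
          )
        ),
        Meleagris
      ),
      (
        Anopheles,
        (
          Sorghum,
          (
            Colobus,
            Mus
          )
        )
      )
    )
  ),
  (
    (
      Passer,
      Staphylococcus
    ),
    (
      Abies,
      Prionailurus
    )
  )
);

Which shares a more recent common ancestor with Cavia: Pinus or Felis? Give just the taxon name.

Pinus

The MRCA of Cavia and Pinus subtends (Cavia,(Pinus,Schizosaccharomyces)) (3 taxa).
The MRCA of Cavia and Felis subtends ((Felis,(Brassica,Homo)),((((Cavia,(Pinus,Schizosaccharomyces)),((Acinonyx,Oncorhynchus),Gulo)),Meleagris),(Anopheles,(Sorghum,(Colobus,Mus))))) (14 taxa).
The first is nested inside the second, so Cavia shares a more recent common ancestor with Pinus.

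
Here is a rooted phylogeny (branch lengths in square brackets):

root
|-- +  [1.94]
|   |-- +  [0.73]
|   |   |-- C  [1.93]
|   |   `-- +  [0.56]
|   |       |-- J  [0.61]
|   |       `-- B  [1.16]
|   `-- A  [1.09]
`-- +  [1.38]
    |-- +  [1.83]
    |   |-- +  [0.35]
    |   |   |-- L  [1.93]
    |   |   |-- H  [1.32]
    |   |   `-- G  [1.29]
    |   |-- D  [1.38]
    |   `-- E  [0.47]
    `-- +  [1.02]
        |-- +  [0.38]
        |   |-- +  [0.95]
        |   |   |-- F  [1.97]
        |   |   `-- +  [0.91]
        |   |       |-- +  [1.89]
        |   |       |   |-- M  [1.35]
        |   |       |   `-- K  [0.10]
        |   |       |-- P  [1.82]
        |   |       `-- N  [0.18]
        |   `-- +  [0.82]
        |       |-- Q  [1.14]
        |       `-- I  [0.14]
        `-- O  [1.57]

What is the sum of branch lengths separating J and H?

8.72

The path runs J → … → MRCA → … → H; the MRCA is the root of the tree.
Branch lengths along that path: 0.61 + 0.56 + 0.73 + 1.94 + 1.38 + 1.83 + 0.35 + 1.32 = 8.72.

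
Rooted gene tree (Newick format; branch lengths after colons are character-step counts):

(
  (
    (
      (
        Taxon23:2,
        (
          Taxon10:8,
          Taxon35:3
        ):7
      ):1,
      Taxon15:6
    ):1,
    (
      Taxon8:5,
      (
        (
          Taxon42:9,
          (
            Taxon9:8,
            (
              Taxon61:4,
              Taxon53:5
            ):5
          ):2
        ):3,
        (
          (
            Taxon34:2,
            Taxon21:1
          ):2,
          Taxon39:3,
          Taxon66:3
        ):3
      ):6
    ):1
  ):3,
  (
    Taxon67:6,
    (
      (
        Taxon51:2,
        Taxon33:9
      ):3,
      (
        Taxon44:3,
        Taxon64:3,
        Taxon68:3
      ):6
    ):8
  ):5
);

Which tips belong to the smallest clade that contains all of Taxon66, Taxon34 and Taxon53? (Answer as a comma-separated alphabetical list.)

Tracing Taxon66: it sits inside ((Taxon34,Taxon21),Taxon39,Taxon66).
Tracing Taxon34: it sits inside (Taxon34,Taxon21).
Tracing Taxon53: it sits inside (Taxon61,Taxon53).
The smallest clade enclosing all 3 is ((Taxon42,(Taxon9,(Taxon61,Taxon53))),((Taxon34,Taxon21),Taxon39,Taxon66)); the answer is its 8 terminal taxa in alphabetical order.

Taxon21, Taxon34, Taxon39, Taxon42, Taxon53, Taxon61, Taxon66, Taxon9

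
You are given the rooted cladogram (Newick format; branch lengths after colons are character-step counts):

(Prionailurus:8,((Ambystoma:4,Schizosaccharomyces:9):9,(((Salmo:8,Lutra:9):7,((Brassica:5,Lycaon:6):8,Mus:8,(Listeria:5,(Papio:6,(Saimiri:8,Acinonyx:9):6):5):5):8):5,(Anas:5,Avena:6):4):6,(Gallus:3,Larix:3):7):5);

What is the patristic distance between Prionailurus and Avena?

The path runs Prionailurus → … → MRCA → … → Avena; the MRCA is the root of the tree.
Branch lengths along that path: 8 + 5 + 6 + 4 + 6 = 29.

29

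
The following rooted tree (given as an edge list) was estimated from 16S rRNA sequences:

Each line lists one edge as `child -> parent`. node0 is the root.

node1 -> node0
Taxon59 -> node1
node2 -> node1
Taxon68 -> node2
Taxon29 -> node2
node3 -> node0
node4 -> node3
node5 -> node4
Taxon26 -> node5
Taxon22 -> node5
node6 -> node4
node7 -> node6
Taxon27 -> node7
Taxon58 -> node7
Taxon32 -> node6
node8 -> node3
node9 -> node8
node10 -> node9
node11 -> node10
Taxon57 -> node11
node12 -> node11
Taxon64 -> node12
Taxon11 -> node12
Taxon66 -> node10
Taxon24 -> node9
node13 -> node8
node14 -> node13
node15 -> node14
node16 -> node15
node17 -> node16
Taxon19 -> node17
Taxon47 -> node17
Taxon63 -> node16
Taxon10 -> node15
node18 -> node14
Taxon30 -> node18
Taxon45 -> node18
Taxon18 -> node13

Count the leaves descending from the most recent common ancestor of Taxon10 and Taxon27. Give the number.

17

The MRCA of Taxon10 and Taxon27 is the node subtending (((Taxon26,Taxon22),((Taxon27,Taxon58),Taxon32)),((((Taxon57,(Taxon64,Taxon11)),Taxon66),Taxon24),(((((Taxon19,Taxon47),Taxon63),Taxon10),(Taxon30,Taxon45)),Taxon18))).
That clade contains 17 terminal taxa: Taxon10, Taxon11, Taxon18, Taxon19, Taxon22, Taxon24, Taxon26, Taxon27, Taxon30, Taxon32, Taxon45, Taxon47, Taxon57, Taxon58, Taxon63, Taxon64, Taxon66.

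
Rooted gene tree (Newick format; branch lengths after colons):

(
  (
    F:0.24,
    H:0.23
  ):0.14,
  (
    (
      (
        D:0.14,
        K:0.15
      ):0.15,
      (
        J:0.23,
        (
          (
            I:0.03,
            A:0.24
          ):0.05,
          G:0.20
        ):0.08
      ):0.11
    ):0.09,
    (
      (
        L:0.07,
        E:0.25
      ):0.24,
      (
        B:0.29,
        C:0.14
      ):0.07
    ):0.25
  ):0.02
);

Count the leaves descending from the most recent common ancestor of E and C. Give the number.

4

The MRCA of E and C is the node subtending ((L,E),(B,C)).
That clade contains 4 terminal taxa: B, C, E, L.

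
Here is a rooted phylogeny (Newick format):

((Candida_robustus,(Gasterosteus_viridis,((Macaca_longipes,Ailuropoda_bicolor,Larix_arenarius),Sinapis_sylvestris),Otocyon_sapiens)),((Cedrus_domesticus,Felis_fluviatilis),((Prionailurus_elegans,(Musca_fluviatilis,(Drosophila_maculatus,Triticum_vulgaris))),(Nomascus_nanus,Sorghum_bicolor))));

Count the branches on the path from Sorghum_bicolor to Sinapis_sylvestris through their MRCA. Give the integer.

8

The MRCA of Sorghum_bicolor and Sinapis_sylvestris is the root of the tree.
From Sorghum_bicolor up to that node: 4 branches. From Sinapis_sylvestris up to the same node: 4 branches. Total: 4 + 4 = 8.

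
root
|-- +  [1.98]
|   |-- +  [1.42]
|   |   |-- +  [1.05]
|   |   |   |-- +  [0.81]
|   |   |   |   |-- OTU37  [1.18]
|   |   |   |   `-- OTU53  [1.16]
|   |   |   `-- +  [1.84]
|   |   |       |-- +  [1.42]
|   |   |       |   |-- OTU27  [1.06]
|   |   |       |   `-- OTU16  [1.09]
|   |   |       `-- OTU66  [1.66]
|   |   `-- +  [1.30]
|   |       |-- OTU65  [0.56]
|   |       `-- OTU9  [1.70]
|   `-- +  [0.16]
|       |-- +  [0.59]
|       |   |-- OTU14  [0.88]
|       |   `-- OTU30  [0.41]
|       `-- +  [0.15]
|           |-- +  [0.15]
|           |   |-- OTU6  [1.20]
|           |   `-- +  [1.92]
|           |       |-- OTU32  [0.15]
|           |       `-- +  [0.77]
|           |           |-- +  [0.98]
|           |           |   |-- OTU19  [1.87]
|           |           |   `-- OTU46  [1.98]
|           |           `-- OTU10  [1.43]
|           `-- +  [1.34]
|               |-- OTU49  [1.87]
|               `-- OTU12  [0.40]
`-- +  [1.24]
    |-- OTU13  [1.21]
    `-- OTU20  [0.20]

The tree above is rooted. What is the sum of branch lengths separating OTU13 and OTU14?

6.06

The path runs OTU13 → … → MRCA → … → OTU14; the MRCA is the root of the tree.
Branch lengths along that path: 1.21 + 1.24 + 1.98 + 0.16 + 0.59 + 0.88 = 6.06.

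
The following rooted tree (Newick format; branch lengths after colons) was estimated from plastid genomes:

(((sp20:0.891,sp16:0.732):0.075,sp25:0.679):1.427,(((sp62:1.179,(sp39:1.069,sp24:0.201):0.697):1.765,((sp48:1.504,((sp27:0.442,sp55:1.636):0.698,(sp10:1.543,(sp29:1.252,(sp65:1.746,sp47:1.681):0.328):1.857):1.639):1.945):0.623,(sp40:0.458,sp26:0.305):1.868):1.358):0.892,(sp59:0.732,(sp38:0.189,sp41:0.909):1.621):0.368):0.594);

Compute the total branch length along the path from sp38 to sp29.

11.744

The path runs sp38 → … → MRCA → … → sp29; the MRCA is the node subtending (((sp62,(sp39,sp24)),((sp48,((sp27,sp55),(sp10,(sp29,(sp65,sp47))))),(sp40,sp26))),(sp59,(sp38,sp41))).
Branch lengths along that path: 0.189 + 1.621 + 0.368 + 0.892 + 1.358 + 0.623 + 1.945 + 1.639 + 1.857 + 1.252 = 11.744.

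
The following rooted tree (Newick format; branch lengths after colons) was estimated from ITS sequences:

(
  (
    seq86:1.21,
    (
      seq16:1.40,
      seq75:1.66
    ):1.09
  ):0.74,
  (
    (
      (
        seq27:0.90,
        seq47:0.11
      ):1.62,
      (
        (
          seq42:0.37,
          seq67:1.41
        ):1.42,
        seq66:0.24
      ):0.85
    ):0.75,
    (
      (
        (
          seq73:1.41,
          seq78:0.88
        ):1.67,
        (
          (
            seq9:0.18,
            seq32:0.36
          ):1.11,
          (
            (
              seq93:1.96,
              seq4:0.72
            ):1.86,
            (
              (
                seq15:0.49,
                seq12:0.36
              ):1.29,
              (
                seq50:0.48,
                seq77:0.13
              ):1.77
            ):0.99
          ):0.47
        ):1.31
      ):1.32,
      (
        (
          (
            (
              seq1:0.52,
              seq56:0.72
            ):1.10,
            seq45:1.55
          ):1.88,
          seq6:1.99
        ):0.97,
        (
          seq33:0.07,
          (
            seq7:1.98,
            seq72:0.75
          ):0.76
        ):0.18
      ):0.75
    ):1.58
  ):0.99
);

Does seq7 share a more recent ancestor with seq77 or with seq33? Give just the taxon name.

seq33

The MRCA of seq7 and seq33 subtends (seq33,(seq7,seq72)) (3 taxa).
The MRCA of seq7 and seq77 subtends (((seq73,seq78),((seq9,seq32),((seq93,seq4),((seq15,seq12),(seq50,seq77))))),((((seq1,seq56),seq45),seq6),(seq33,(seq7,seq72)))) (17 taxa).
The first is nested inside the second, so seq7 shares a more recent common ancestor with seq33.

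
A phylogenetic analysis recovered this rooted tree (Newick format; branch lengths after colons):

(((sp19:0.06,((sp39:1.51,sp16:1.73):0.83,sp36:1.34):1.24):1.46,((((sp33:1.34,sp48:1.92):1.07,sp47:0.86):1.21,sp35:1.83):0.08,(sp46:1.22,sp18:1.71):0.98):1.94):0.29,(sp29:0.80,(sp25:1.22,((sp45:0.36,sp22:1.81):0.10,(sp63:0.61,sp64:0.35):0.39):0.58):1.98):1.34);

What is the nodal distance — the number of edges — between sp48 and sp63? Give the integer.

11

The MRCA of sp48 and sp63 is the root of the tree.
From sp48 up to that node: 6 branches. From sp63 up to the same node: 5 branches. Total: 6 + 5 = 11.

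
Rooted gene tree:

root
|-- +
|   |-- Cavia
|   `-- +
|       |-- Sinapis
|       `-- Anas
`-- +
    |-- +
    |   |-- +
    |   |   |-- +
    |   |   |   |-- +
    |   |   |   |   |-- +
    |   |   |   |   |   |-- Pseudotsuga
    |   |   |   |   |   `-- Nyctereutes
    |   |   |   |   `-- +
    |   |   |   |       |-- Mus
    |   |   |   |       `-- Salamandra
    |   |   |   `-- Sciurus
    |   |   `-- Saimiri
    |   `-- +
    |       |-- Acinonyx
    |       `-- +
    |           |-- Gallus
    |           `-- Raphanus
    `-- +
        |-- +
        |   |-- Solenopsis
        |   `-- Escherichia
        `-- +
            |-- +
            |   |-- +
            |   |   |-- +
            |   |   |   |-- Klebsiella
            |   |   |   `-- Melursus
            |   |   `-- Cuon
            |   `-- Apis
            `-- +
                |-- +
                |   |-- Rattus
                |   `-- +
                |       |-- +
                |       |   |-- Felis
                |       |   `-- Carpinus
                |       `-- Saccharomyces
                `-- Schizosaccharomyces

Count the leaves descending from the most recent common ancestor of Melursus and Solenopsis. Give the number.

11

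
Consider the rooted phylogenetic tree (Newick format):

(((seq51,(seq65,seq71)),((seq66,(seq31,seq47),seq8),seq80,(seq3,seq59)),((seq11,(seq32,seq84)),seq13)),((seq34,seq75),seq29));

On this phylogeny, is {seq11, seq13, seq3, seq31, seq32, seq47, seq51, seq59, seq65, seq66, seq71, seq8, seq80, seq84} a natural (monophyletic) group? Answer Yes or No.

The most recent common ancestor of these taxa subtends ((seq51,(seq65,seq71)),((seq66,(seq31,seq47),seq8),seq80,(seq3,seq59)),((seq11,(seq32,seq84)),seq13)).
That clade has exactly 14 tips — every listed taxon and nothing else — so the group is monophyletic.

Yes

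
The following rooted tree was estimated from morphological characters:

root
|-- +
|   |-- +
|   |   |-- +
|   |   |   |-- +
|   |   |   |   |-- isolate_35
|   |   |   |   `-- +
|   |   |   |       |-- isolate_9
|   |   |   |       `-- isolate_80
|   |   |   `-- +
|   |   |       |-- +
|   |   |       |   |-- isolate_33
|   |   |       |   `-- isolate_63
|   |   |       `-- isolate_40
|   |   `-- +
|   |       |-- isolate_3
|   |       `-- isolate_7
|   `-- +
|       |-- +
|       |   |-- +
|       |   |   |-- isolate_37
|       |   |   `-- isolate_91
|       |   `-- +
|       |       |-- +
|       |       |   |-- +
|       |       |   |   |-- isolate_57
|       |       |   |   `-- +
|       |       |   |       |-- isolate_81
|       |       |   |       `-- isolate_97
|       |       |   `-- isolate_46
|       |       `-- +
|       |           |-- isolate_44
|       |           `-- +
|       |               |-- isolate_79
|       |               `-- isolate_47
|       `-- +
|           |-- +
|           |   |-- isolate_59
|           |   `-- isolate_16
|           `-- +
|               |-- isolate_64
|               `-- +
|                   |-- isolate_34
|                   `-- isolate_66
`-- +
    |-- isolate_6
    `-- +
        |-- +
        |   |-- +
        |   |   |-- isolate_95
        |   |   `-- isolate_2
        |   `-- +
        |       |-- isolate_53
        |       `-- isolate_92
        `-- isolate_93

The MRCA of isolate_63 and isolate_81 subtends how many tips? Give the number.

22

The MRCA of isolate_63 and isolate_81 is the node subtending ((((isolate_35,(isolate_9,isolate_80)),((isolate_33,isolate_63),isolate_40)),(isolate_3,isolate_7)),(((isolate_37,isolate_91),(((isolate_57,(isolate_81,isolate_97)),isolate_46),(isolate_44,(isolate_79,isolate_47)))),((isolate_59,isolate_16),(isolate_64,(isolate_34,isolate_66))))).
That clade contains 22 terminal taxa: isolate_16, isolate_3, isolate_33, isolate_34, isolate_35, isolate_37, isolate_40, isolate_44, isolate_46, isolate_47, isolate_57, isolate_59, isolate_63, isolate_64, isolate_66, isolate_7, isolate_79, isolate_80, isolate_81, isolate_9, isolate_91, isolate_97.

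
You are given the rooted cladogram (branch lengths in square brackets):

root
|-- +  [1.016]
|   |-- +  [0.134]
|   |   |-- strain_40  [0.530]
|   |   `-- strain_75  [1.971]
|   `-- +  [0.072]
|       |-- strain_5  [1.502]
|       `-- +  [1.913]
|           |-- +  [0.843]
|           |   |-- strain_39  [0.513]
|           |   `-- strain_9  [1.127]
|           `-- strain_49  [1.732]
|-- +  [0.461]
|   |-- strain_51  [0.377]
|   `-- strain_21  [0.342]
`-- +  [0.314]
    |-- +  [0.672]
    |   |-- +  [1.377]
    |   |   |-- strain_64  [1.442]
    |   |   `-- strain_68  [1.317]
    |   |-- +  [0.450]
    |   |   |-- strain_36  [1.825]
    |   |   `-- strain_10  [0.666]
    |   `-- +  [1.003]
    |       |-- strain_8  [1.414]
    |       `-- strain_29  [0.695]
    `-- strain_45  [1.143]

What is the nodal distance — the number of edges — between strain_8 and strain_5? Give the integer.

7

The MRCA of strain_8 and strain_5 is the root of the tree.
From strain_8 up to that node: 4 branches. From strain_5 up to the same node: 3 branches. Total: 4 + 3 = 7.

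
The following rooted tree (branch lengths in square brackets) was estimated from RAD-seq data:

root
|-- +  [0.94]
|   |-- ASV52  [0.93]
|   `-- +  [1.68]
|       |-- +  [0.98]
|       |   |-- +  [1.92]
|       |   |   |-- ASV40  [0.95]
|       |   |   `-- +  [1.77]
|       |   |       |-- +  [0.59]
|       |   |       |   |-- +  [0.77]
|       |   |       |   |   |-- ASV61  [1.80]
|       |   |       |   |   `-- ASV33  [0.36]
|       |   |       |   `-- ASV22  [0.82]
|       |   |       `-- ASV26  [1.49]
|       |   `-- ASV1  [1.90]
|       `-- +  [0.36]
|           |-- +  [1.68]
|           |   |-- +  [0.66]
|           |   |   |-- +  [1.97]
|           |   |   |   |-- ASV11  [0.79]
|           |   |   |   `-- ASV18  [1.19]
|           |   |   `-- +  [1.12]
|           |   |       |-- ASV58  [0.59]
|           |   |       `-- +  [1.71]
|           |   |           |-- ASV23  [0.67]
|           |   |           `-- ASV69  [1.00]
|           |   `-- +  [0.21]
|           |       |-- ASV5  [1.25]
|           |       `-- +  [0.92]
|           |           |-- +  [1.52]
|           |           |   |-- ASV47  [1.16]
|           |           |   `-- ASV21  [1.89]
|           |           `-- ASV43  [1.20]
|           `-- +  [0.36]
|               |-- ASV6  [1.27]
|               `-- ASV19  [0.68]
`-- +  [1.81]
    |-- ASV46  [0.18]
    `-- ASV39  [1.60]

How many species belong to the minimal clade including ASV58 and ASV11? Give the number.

The MRCA of ASV58 and ASV11 is the node subtending ((ASV11,ASV18),(ASV58,(ASV23,ASV69))).
That clade contains 5 terminal taxa: ASV11, ASV18, ASV23, ASV58, ASV69.

5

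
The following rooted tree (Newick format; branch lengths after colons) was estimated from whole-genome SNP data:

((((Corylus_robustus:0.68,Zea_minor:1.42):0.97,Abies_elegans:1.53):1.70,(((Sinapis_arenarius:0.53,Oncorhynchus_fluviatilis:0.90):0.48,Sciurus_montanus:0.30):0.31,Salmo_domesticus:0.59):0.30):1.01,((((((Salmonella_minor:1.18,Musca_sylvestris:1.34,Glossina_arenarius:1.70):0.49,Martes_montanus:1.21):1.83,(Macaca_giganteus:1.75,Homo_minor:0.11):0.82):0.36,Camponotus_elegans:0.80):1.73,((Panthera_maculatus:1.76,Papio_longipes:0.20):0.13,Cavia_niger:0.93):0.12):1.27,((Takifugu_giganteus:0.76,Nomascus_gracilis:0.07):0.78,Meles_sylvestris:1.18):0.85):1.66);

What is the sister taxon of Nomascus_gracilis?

Nomascus_gracilis attaches to the tree at the node subtending (Takifugu_giganteus,Nomascus_gracilis).
The other lineage descending from that same node — the sister group — is the single tip Takifugu_giganteus.

Takifugu_giganteus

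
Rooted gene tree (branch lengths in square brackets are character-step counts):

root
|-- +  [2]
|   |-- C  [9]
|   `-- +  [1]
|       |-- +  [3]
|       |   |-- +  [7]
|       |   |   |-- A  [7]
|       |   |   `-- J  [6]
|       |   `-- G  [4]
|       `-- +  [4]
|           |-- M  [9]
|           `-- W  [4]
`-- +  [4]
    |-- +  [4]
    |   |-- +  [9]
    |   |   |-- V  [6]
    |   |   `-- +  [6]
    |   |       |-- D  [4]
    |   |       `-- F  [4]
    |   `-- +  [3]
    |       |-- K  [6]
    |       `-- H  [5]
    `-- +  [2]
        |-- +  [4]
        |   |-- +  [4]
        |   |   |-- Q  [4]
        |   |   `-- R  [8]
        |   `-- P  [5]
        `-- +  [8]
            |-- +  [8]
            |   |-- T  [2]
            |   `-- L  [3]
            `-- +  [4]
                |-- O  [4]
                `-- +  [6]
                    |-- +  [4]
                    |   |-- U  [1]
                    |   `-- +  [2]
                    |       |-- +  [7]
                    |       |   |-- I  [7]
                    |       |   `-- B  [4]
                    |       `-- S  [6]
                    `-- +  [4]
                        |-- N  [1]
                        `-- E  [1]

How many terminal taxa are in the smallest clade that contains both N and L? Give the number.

9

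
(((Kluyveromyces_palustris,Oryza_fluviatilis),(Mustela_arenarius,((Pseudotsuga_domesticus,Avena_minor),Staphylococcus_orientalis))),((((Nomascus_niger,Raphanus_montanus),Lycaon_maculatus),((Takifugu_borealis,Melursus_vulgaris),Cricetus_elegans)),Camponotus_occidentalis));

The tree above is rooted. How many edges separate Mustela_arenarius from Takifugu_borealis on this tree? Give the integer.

8

The MRCA of Mustela_arenarius and Takifugu_borealis is the root of the tree.
From Mustela_arenarius up to that node: 3 branches. From Takifugu_borealis up to the same node: 5 branches. Total: 3 + 5 = 8.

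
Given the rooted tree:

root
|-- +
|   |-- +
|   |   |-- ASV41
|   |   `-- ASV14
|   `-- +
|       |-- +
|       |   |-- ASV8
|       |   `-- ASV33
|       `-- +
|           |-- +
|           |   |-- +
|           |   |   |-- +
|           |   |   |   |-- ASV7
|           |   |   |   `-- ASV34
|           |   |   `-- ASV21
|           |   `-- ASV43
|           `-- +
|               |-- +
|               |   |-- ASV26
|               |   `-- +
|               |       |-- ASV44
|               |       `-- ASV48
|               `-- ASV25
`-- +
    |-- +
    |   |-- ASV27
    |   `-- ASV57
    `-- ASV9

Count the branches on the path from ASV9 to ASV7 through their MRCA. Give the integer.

9

The MRCA of ASV9 and ASV7 is the root of the tree.
From ASV9 up to that node: 2 branches. From ASV7 up to the same node: 7 branches. Total: 2 + 7 = 9.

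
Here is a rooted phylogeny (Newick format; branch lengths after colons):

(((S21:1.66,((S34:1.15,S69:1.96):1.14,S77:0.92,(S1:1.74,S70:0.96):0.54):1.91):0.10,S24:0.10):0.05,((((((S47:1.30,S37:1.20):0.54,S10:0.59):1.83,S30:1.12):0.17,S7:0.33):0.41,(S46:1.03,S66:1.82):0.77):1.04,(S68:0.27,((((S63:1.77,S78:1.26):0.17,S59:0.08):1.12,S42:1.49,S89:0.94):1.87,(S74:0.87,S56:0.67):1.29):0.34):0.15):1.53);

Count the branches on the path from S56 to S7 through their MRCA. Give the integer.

The MRCA of S56 and S7 is the node subtending ((((((S47,S37),S10),S30),S7),(S46,S66)),(S68,((((S63,S78),S59),S42,S89),(S74,S56)))).
From S56 up to that node: 4 branches. From S7 up to the same node: 3 branches. Total: 4 + 3 = 7.

7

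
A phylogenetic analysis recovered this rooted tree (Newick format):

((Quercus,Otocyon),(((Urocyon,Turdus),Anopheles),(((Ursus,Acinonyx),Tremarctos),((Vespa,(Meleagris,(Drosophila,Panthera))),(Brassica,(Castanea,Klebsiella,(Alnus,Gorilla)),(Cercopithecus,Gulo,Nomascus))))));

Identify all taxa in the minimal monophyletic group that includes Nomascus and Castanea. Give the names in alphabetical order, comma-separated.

Tracing Nomascus: it sits inside (Cercopithecus,Gulo,Nomascus).
Tracing Castanea: it sits inside (Castanea,Klebsiella,(Alnus,Gorilla)).
The smallest clade enclosing both is (Brassica,(Castanea,Klebsiella,(Alnus,Gorilla)),(Cercopithecus,Gulo,Nomascus)); the answer is its 8 terminal taxa in alphabetical order.

Alnus, Brassica, Castanea, Cercopithecus, Gorilla, Gulo, Klebsiella, Nomascus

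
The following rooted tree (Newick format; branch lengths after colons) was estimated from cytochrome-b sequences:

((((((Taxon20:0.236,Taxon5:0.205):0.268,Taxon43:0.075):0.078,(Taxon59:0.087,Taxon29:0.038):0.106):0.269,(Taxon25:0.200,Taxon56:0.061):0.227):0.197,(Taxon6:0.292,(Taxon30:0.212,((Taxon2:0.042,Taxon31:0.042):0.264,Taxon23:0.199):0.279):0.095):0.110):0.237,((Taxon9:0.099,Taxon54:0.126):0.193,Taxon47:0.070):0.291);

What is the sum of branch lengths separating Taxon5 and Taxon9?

1.837

The path runs Taxon5 → … → MRCA → … → Taxon9; the MRCA is the root of the tree.
Branch lengths along that path: 0.205 + 0.268 + 0.078 + 0.269 + 0.197 + 0.237 + 0.291 + 0.193 + 0.099 = 1.837.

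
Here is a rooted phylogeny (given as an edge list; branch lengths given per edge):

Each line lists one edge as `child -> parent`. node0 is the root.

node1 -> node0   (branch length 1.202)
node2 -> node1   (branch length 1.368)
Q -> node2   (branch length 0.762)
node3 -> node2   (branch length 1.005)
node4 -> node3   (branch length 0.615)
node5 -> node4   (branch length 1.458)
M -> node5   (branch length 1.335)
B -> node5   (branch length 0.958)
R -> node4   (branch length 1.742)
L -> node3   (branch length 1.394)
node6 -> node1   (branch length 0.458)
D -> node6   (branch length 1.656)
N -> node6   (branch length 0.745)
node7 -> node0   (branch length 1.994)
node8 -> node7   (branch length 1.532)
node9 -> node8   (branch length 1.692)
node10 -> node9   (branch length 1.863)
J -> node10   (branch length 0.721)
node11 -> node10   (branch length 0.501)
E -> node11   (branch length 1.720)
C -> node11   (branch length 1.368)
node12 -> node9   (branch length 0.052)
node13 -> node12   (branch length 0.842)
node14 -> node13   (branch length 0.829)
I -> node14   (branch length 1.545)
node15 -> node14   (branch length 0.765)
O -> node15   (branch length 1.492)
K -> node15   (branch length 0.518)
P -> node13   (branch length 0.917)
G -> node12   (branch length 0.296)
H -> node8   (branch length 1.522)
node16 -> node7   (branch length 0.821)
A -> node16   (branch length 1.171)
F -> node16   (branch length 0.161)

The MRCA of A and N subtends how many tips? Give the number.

The MRCA of A and N is the root, so the clade is the entire tree.
That clade contains 18 terminal taxa: A, B, C, D, E, F, G, H, I, J, K, L, M, N, O, P, Q, R.

18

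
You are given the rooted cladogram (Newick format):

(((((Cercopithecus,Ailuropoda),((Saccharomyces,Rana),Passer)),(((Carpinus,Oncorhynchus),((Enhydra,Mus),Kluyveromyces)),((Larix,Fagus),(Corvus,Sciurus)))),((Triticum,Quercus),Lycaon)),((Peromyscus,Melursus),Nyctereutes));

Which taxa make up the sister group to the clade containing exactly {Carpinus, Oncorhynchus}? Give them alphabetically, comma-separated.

Enhydra, Kluyveromyces, Mus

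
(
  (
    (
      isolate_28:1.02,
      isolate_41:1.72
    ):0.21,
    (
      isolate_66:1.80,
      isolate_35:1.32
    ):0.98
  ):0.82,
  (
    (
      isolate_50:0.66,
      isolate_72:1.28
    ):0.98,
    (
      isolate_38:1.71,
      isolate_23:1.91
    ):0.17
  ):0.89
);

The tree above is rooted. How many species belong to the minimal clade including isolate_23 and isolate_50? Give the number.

4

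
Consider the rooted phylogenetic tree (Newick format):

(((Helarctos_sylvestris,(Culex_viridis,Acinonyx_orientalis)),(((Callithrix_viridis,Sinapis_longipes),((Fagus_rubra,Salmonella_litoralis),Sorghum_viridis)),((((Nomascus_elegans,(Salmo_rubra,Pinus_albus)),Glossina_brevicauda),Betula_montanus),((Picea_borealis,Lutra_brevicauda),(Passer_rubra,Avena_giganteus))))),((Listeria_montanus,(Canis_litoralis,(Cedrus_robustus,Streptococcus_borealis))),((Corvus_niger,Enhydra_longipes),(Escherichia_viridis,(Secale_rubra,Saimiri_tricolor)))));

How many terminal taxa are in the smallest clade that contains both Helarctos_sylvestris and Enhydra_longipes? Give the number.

26

The MRCA of Helarctos_sylvestris and Enhydra_longipes is the root, so the clade is the entire tree.
That clade contains 26 terminal taxa: Acinonyx_orientalis, Avena_giganteus, Betula_montanus, Callithrix_viridis, Canis_litoralis, Cedrus_robustus, Corvus_niger, Culex_viridis, Enhydra_longipes, Escherichia_viridis, Fagus_rubra, Glossina_brevicauda, Helarctos_sylvestris, Listeria_montanus, Lutra_brevicauda, Nomascus_elegans, Passer_rubra, Picea_borealis, Pinus_albus, Saimiri_tricolor, Salmo_rubra, Salmonella_litoralis, Secale_rubra, Sinapis_longipes, Sorghum_viridis, Streptococcus_borealis.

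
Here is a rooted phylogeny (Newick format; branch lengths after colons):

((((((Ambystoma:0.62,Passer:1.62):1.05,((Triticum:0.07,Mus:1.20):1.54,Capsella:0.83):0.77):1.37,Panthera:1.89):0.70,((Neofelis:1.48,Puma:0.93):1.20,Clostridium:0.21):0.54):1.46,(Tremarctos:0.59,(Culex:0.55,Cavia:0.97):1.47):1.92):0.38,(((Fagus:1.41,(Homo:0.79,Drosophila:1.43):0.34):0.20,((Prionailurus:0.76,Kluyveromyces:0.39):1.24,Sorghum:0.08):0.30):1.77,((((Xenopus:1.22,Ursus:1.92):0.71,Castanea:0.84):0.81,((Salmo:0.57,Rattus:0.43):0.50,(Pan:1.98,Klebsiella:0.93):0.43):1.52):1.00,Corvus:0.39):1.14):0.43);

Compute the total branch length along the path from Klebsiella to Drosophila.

The path runs Klebsiella → … → MRCA → … → Drosophila; the MRCA is the node subtending (((Fagus,(Homo,Drosophila)),((Prionailurus,Kluyveromyces),Sorghum)),((((Xenopus,Ursus),Castanea),((Salmo,Rattus),(Pan,Klebsiella))),Corvus)).
Branch lengths along that path: 0.93 + 0.43 + 1.52 + 1.00 + 1.14 + 1.77 + 0.20 + 0.34 + 1.43 = 8.76.

8.76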